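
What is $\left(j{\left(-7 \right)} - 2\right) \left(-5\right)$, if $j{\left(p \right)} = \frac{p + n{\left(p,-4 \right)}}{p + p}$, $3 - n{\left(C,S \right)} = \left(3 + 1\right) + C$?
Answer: $\frac{135}{14} \approx 9.6429$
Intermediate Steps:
$n{\left(C,S \right)} = -1 - C$ ($n{\left(C,S \right)} = 3 - \left(\left(3 + 1\right) + C\right) = 3 - \left(4 + C\right) = -1 - C$)
$j{\left(p \right)} = - \frac{1}{2 p}$ ($j{\left(p \right)} = \frac{p - \left(1 + p\right)}{p + p} = - \frac{1}{2 p}$)
$\left(j{\left(-7 \right)} - 2\right) \left(-5\right) = \left(- \frac{1}{2 \left(-7\right)} - 2\right) \left(-5\right) = \left(\left(- \frac{1}{2}\right) \left(- \frac{1}{7}\right) - 2\right) \left(-5\right) = \left(\frac{1}{14} - 2\right) \left(-5\right) = \left(- \frac{27}{14}\right) \left(-5\right) = \frac{135}{14}$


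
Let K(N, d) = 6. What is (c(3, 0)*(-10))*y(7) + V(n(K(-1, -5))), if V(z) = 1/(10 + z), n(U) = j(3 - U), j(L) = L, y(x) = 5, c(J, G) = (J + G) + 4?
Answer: -2449/7 ≈ -349.86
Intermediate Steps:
c(J, G) = 4 + G + J (c(J, G) = (G + J) + 4 = 4 + G + J)
n(U) = 3 - U
(c(3, 0)*(-10))*y(7) + V(n(K(-1, -5))) = ((4 + 0 + 3)*(-10))*5 + 1/(10 + (3 - 1*6)) = (7*(-10))*5 + 1/(10 + (3 - 6)) = -70*5 + 1/(10 - 3) = -350 + 1/7 = -2449/7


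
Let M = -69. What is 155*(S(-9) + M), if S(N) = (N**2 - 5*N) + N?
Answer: 7440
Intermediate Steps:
S(N) = N**2 - 4*N
155*(S(-9) + M) = 155*(-9*(-4 - 9) - 69) = 155*(-9*(-13) - 69) = 155*(117 - 69) = 155*48 = 7440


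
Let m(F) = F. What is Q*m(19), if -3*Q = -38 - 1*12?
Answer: 950/3 ≈ 316.67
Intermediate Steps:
Q = 50/3 (Q = -(-38 - 1*12)/3 = -(-38 - 12)/3 = -⅓*(-50) = 50/3 ≈ 16.667)
Q*m(19) = (50/3)*19 = 950/3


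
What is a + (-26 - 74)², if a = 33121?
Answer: 43121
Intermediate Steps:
a + (-26 - 74)² = 33121 + (-26 - 74)² = 33121 + (-100)² = 33121 + 10000 = 43121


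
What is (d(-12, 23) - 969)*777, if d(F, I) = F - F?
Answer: -752913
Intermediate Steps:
d(F, I) = 0
(d(-12, 23) - 969)*777 = (0 - 969)*777 = -969*777 = -752913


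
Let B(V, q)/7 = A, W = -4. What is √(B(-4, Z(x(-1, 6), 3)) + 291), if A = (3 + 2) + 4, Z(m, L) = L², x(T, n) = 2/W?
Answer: √354 ≈ 18.815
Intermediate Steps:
x(T, n) = -½ (x(T, n) = 2/(-4) = 2*(-¼) = -½)
A = 9 (A = 5 + 4 = 9)
B(V, q) = 63 (B(V, q) = 7*9 = 63)
√(B(-4, Z(x(-1, 6), 3)) + 291) = √(63 + 291) = √354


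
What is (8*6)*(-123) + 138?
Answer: -5766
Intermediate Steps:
(8*6)*(-123) + 138 = 48*(-123) + 138 = -5904 + 138 = -5766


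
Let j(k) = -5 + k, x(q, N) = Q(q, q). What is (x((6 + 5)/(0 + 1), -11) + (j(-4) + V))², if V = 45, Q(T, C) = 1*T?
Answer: 2209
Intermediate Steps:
Q(T, C) = T
x(q, N) = q
(x((6 + 5)/(0 + 1), -11) + (j(-4) + V))² = ((6 + 5)/(0 + 1) + ((-5 - 4) + 45))² = (11/1 + (-9 + 45))² = (11*1 + 36)² = (11 + 36)² = 47² = 2209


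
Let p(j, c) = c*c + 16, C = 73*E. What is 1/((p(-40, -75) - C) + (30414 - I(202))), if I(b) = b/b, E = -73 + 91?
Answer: 1/34740 ≈ 2.8785e-5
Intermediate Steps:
E = 18
I(b) = 1
C = 1314 (C = 73*18 = 1314)
p(j, c) = 16 + c² (p(j, c) = c² + 16 = 16 + c²)
1/((p(-40, -75) - C) + (30414 - I(202))) = 1/(((16 + (-75)²) - 1*1314) + (30414 - 1*1)) = 1/(((16 + 5625) - 1314) + (30414 - 1)) = 1/((5641 - 1314) + 30413) = 1/(4327 + 30413) = 1/34740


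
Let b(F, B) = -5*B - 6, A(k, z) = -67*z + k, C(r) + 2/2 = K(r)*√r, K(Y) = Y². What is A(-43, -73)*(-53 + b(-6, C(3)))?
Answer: -261792 - 218160*√3 ≈ -6.3966e+5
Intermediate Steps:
C(r) = -1 + r^(5/2) (C(r) = -1 + r²*√r = -1 + r^(5/2))
A(k, z) = k - 67*z
b(F, B) = -6 - 5*B
A(-43, -73)*(-53 + b(-6, C(3))) = (-43 - 67*(-73))*(-53 + (-6 - 5*(-1 + 3^(5/2)))) = (-43 + 4891)*(-53 + (-6 - 5*(-1 + 9*√3))) = 4848*(-53 + (-6 + (5 - 45*√3))) = 4848*(-53 + (-1 - 45*√3)) = 4848*(-54 - 45*√3) = -261792 - 218160*√3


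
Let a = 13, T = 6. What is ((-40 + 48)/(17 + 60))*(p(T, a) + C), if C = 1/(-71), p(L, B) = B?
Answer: 7376/5467 ≈ 1.3492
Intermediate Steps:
C = -1/71 ≈ -0.014085
((-40 + 48)/(17 + 60))*(p(T, a) + C) = ((-40 + 48)/(17 + 60))*(13 - 1/71) = (8/77)*(922/71) = 7376/5467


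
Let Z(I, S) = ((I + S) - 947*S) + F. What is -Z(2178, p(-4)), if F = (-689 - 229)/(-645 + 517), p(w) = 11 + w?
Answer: 283957/64 ≈ 4436.8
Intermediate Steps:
F = 459/64 (F = -918/(-128) = -918*(-1/128) = 459/64 ≈ 7.1719)
Z(I, S) = 459/64 + I - 946*S (Z(I, S) = ((I + S) - 947*S) + 459/64 = (I - 946*S) + 459/64 = 459/64 + I - 946*S)
-Z(2178, p(-4)) = -(459/64 + 2178 - 946*(11 - 4)) = -(459/64 + 2178 - 946*7) = -(459/64 + 2178 - 6622) = -1*(-283957/64) = 283957/64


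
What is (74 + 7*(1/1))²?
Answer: 6561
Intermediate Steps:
(74 + 7*(1/1))² = (74 + 7*(1*1))² = (74 + 7*1)² = (74 + 7)² = 81² = 6561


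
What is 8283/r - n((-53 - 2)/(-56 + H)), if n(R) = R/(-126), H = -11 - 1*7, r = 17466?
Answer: 13031887/27142164 ≈ 0.48013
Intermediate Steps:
H = -18 (H = -11 - 7 = -18)
n(R) = -R/126 (n(R) = R*(-1/126) = -R/126)
8283/r - n((-53 - 2)/(-56 + H)) = 8283/17466 - (-1)*(-53 - 2)/(-56 - 18)/126 = 8283*(1/17466) - (-1)*(-55/(-74))/126 = 2761/5822 - (-1)*(-55*(-1/74))/126 = 2761/5822 - (-1)*55/(126*74) = 2761/5822 - 1*(-55/9324) = 2761/5822 + 55/9324 = 13031887/27142164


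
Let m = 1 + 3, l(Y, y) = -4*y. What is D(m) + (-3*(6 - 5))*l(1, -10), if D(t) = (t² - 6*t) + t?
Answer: -124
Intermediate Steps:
m = 4
D(t) = t² - 5*t
D(m) + (-3*(6 - 5))*l(1, -10) = 4*(-5 + 4) + (-3*(6 - 5))*(-4*(-10)) = 4*(-1) - 3*1*40 = -4 - 3*40 = -4 - 120 = -124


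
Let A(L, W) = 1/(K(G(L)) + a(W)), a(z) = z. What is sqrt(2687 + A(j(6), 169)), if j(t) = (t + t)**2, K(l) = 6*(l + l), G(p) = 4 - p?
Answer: 26*sqrt(9075066)/1511 ≈ 51.836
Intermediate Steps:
K(l) = 12*l (K(l) = 6*(2*l) = 12*l)
j(t) = 4*t**2 (j(t) = (2*t)**2 = 4*t**2)
A(L, W) = 1/(48 + W - 12*L) (A(L, W) = 1/(12*(4 - L) + W) = 1/((48 - 12*L) + W) = 1/(48 + W - 12*L))
sqrt(2687 + A(j(6), 169)) = sqrt(2687 + 1/(48 + 169 - 48*6**2)) = sqrt(2687 + 1/(48 + 169 - 48*36)) = sqrt(2687 + 1/(48 + 169 - 12*144)) = sqrt(2687 + 1/(48 + 169 - 1728)) = sqrt(2687 + 1/(-1511)) = sqrt(2687 - 1/1511) = sqrt(4060056/1511) = 26*sqrt(9075066)/1511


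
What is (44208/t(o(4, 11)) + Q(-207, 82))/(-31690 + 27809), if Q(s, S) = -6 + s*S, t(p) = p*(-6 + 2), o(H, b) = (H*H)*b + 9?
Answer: 3152352/717985 ≈ 4.3906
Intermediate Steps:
o(H, b) = 9 + b*H² (o(H, b) = H²*b + 9 = b*H² + 9 = 9 + b*H²)
t(p) = -4*p (t(p) = p*(-4) = -4*p)
Q(s, S) = -6 + S*s
(44208/t(o(4, 11)) + Q(-207, 82))/(-31690 + 27809) = (44208/((-4*(9 + 11*4²))) + (-6 + 82*(-207)))/(-31690 + 27809) = (44208/((-4*(9 + 11*16))) + (-6 - 16974))/(-3881) = (44208/((-4*(9 + 176))) - 16980)*(-1/3881) = (44208/((-4*185)) - 16980)*(-1/3881) = (44208/(-740) - 16980)*(-1/3881) = (44208*(-1/740) - 16980)*(-1/3881) = (-11052/185 - 16980)*(-1/3881) = -3152352/185*(-1/3881) = 3152352/717985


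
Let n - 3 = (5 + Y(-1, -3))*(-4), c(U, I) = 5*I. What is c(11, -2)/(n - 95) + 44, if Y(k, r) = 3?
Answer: 2733/62 ≈ 44.081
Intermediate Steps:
n = -29 (n = 3 + (5 + 3)*(-4) = 3 + 8*(-4) = 3 - 32 = -29)
c(11, -2)/(n - 95) + 44 = (5*(-2))/(-29 - 95) + 44 = -10/(-124) + 44 = -10*(-1/124) + 44 = 5/62 + 44 = 2733/62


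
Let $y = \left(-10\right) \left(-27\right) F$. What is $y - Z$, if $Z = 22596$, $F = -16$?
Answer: $-26916$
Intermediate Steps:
$y = -4320$ ($y = \left(-10\right) \left(-27\right) \left(-16\right) = 270 \left(-16\right) = -4320$)
$y - Z = -4320 - 22596 = -26916$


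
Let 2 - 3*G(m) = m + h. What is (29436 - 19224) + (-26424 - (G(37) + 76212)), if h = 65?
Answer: -277172/3 ≈ -92391.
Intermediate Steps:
G(m) = -21 - m/3 (G(m) = 2/3 - (m + 65)/3 = 2/3 - (65 + m)/3 = 2/3 + (-65/3 - m/3) = -21 - m/3)
(29436 - 19224) + (-26424 - (G(37) + 76212)) = (29436 - 19224) + (-26424 - ((-21 - 1/3*37) + 76212)) = 10212 + (-26424 - ((-21 - 37/3) + 76212)) = 10212 + (-26424 - (-100/3 + 76212)) = 10212 + (-26424 - 1*228536/3) = 10212 + (-26424 - 228536/3) = 10212 - 307808/3 = -277172/3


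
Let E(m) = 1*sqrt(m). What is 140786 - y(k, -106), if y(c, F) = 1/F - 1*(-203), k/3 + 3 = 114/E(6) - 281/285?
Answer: 14901799/106 ≈ 1.4058e+5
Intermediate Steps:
E(m) = sqrt(m)
k = -1136/95 + 57*sqrt(6) (k = -9 + 3*(114/(sqrt(6)) - 281/285) = -9 + 3*(114*(sqrt(6)/6) - 281*1/285) = -9 + 3*(19*sqrt(6) - 281/285) = -9 + 3*(-281/285 + 19*sqrt(6)) = -9 + (-281/95 + 57*sqrt(6)) = -1136/95 + 57*sqrt(6) ≈ 127.66)
y(c, F) = 203 + 1/F (y(c, F) = 1/F + 203 = 203 + 1/F)
140786 - y(k, -106) = 140786 - (203 + 1/(-106)) = 140786 - (203 - 1/106) = 140786 - 1*21517/106 = 140786 - 21517/106 = 14901799/106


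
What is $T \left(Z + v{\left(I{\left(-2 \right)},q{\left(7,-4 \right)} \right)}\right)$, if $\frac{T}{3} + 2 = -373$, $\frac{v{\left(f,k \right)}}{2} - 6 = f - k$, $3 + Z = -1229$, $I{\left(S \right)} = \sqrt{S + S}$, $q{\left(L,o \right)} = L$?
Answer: $1388250 - 4500 i \approx 1.3883 \cdot 10^{6} - 4500.0 i$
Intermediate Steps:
$I{\left(S \right)} = \sqrt{2} \sqrt{S}$ ($I{\left(S \right)} = \sqrt{2 S} = \sqrt{2} \sqrt{S}$)
$Z = -1232$ ($Z = -3 - 1229 = -1232$)
$v{\left(f,k \right)} = 12 - 2 k + 2 f$ ($v{\left(f,k \right)} = 12 + 2 \left(f - k\right) = 12 + \left(- 2 k + 2 f\right) = 12 - 2 k + 2 f$)
$T = -1125$ ($T = -6 + 3 \left(-373\right) = -6 - 1119 = -1125$)
$T \left(Z + v{\left(I{\left(-2 \right)},q{\left(7,-4 \right)} \right)}\right) = - 1125 \left(-1232 + \left(12 - 14 + 2 \sqrt{2} \sqrt{-2}\right)\right) = - 1125 \left(-1232 + \left(12 - 14 + 2 \sqrt{2} i \sqrt{2}\right)\right) = - 1125 \left(-1232 + \left(12 - 14 + 2 \cdot 2 i\right)\right) = - 1125 \left(-1232 + \left(12 - 14 + 4 i\right)\right) = - 1125 \left(-1232 - \left(2 - 4 i\right)\right) = - 1125 \left(-1234 + 4 i\right) = 1388250 - 4500 i$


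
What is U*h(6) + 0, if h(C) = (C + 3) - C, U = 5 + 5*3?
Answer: 60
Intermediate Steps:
U = 20 (U = 5 + 15 = 20)
h(C) = 3 (h(C) = (3 + C) - C = 3)
U*h(6) + 0 = 20*3 + 0 = 60 + 0 = 60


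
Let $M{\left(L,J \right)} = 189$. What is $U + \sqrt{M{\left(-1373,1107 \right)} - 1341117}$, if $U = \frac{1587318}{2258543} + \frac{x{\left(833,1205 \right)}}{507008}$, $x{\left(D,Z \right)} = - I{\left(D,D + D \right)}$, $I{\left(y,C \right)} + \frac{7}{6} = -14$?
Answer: $\frac{4828903074677}{6870596216064} + 48 i \sqrt{582} \approx 0.70284 + 1158.0 i$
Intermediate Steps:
$I{\left(y,C \right)} = - \frac{91}{6}$ ($I{\left(y,C \right)} = - \frac{7}{6} - 14 = - \frac{91}{6}$)
$x{\left(D,Z \right)} = \frac{91}{6}$ ($x{\left(D,Z \right)} = \left(-1\right) \left(- \frac{91}{6}\right) = \frac{91}{6}$)
$U = \frac{4828903074677}{6870596216064}$ ($U = \frac{1587318}{2258543} + \frac{91}{6 \cdot 507008} = 1587318 \cdot \frac{1}{2258543} + \frac{91}{6} \cdot \frac{1}{507008} = \frac{1587318}{2258543} + \frac{91}{3042048} = \frac{4828903074677}{6870596216064} \approx 0.70284$)
$U + \sqrt{M{\left(-1373,1107 \right)} - 1341117} = \frac{4828903074677}{6870596216064} + \sqrt{189 - 1341117} = \frac{4828903074677}{6870596216064} + \sqrt{-1340928} = \frac{4828903074677}{6870596216064} + 48 i \sqrt{582}$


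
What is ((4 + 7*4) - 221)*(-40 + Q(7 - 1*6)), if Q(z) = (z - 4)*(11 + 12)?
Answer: 20601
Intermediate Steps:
Q(z) = -92 + 23*z (Q(z) = (-4 + z)*23 = -92 + 23*z)
((4 + 7*4) - 221)*(-40 + Q(7 - 1*6)) = ((4 + 7*4) - 221)*(-40 + (-92 + 23*(7 - 1*6))) = ((4 + 28) - 221)*(-40 + (-92 + 23*(7 - 6))) = (32 - 221)*(-40 + (-92 + 23*1)) = -189*(-40 + (-92 + 23)) = -189*(-40 - 69) = -189*(-109) = 20601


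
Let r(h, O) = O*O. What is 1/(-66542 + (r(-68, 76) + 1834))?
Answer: -1/58932 ≈ -1.6969e-5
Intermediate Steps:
r(h, O) = O²
1/(-66542 + (r(-68, 76) + 1834)) = 1/(-66542 + (76² + 1834)) = 1/(-66542 + (5776 + 1834)) = 1/(-66542 + 7610) = 1/(-58932) = -1/58932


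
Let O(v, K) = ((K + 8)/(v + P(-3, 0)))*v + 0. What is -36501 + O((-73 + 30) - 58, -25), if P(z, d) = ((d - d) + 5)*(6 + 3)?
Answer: -2045773/56 ≈ -36532.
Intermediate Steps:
P(z, d) = 45 (P(z, d) = (0 + 5)*9 = 5*9 = 45)
O(v, K) = v*(8 + K)/(45 + v) (O(v, K) = ((K + 8)/(v + 45))*v + 0 = ((8 + K)/(45 + v))*v + 0 = v*(8 + K)/(45 + v) + 0 = v*(8 + K)/(45 + v))
-36501 + O((-73 + 30) - 58, -25) = -36501 + ((-73 + 30) - 58)*(8 - 25)/(45 + ((-73 + 30) - 58)) = -36501 + (-43 - 58)*(-17)/(45 + (-43 - 58)) = -36501 - 101*(-17)/(45 - 101) = -36501 - 101*(-17)/(-56) = -36501 - 101*(-1/56)*(-17) = -36501 - 1717/56 = -2045773/56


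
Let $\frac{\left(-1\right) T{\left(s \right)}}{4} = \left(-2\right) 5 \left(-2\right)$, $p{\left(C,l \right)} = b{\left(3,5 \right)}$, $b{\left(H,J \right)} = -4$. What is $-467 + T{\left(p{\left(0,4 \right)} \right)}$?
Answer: $-547$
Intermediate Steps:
$p{\left(C,l \right)} = -4$
$T{\left(s \right)} = -80$ ($T{\left(s \right)} = - 4 \left(-2\right) 5 \left(-2\right) = - 4 \left(\left(-10\right) \left(-2\right)\right) = \left(-4\right) 20 = -80$)
$-467 + T{\left(p{\left(0,4 \right)} \right)} = -467 - 80 = -547$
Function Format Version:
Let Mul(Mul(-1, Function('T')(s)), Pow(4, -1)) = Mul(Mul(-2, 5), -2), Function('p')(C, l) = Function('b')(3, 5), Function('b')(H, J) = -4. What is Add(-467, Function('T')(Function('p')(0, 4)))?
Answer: -547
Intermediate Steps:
Function('p')(C, l) = -4
Function('T')(s) = -80 (Function('T')(s) = Mul(-4, Mul(Mul(-2, 5), -2)) = Mul(-4, Mul(-10, -2)) = Mul(-4, 20) = -80)
Add(-467, Function('T')(Function('p')(0, 4))) = Add(-467, -80) = -547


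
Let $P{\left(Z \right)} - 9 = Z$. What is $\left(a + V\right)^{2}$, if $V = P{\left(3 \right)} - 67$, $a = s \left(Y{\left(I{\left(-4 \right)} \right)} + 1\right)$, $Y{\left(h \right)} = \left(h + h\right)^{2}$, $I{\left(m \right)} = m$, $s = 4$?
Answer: $42025$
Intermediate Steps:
$P{\left(Z \right)} = 9 + Z$
$Y{\left(h \right)} = 4 h^{2}$ ($Y{\left(h \right)} = \left(2 h\right)^{2} = 4 h^{2}$)
$a = 260$ ($a = 4 \left(4 \left(-4\right)^{2} + 1\right) = 4 \left(4 \cdot 16 + 1\right) = 4 \left(64 + 1\right) = 4 \cdot 65 = 260$)
$V = -55$ ($V = \left(9 + 3\right) - 67 = 12 - 67 = -55$)
$\left(a + V\right)^{2} = \left(260 - 55\right)^{2} = 205^{2} = 42025$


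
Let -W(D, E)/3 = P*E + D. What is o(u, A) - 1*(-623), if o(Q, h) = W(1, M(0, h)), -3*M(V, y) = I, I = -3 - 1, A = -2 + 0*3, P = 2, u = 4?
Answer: 612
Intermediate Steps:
A = -2 (A = -2 + 0 = -2)
I = -4
M(V, y) = 4/3 (M(V, y) = -⅓*(-4) = 4/3)
W(D, E) = -6*E - 3*D (W(D, E) = -3*(2*E + D) = -3*(D + 2*E) = -6*E - 3*D)
o(Q, h) = -11 (o(Q, h) = -6*4/3 - 3*1 = -8 - 3 = -11)
o(u, A) - 1*(-623) = -11 - 1*(-623) = -11 + 623 = 612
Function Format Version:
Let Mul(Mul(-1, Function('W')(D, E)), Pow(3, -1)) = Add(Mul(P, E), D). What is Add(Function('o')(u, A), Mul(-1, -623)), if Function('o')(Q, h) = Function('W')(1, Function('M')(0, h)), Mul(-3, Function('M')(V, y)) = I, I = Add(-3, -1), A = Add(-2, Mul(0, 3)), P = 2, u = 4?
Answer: 612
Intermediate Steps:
A = -2 (A = Add(-2, 0) = -2)
I = -4
Function('M')(V, y) = Rational(4, 3) (Function('M')(V, y) = Mul(Rational(-1, 3), -4) = Rational(4, 3))
Function('W')(D, E) = Add(Mul(-6, E), Mul(-3, D)) (Function('W')(D, E) = Mul(-3, Add(Mul(2, E), D)) = Mul(-3, Add(D, Mul(2, E))) = Add(Mul(-6, E), Mul(-3, D)))
Function('o')(Q, h) = -11 (Function('o')(Q, h) = Add(Mul(-6, Rational(4, 3)), Mul(-3, 1)) = Add(-8, -3) = -11)
Add(Function('o')(u, A), Mul(-1, -623)) = Add(-11, Mul(-1, -623)) = Add(-11, 623) = 612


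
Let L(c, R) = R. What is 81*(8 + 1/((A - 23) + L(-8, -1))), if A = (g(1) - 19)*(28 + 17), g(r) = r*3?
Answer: 160677/248 ≈ 647.89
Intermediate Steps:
g(r) = 3*r
A = -720 (A = (3*1 - 19)*(28 + 17) = (3 - 19)*45 = -16*45 = -720)
81*(8 + 1/((A - 23) + L(-8, -1))) = 81*(8 + 1/((-720 - 23) - 1)) = 81*(8 + 1/(-743 - 1)) = 81*(8 + 1/(-744)) = 81*(8 - 1/744) = 81*(5951/744) = 160677/248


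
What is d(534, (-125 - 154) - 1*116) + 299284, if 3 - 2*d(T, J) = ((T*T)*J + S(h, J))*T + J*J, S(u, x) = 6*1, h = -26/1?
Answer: 30074197211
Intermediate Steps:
h = -26 (h = -26*1 = -26)
S(u, x) = 6
d(T, J) = 3/2 - J²/2 - T*(6 + J*T²)/2 (d(T, J) = 3/2 - (((T*T)*J + 6)*T + J*J)/2 = 3/2 - ((T²*J + 6)*T + J²)/2 = 3/2 - ((J*T² + 6)*T + J²)/2 = 3/2 - ((6 + J*T²)*T + J²)/2 = 3/2 - (T*(6 + J*T²) + J²)/2 = 3/2 - (J² + T*(6 + J*T²))/2 = 3/2 + (-J²/2 - T*(6 + J*T²)/2) = 3/2 - J²/2 - T*(6 + J*T²)/2)
d(534, (-125 - 154) - 1*116) + 299284 = (3/2 - 3*534 - ((-125 - 154) - 1*116)²/2 - ½*((-125 - 154) - 1*116)*534³) + 299284 = (3/2 - 1602 - (-279 - 116)²/2 - ½*(-279 - 116)*152273304) + 299284 = (3/2 - 1602 - ½*(-395)² - ½*(-395)*152273304) + 299284 = (3/2 - 1602 - ½*156025 + 30073977540) + 299284 = (3/2 - 1602 - 156025/2 + 30073977540) + 299284 = 30073897927 + 299284 = 30074197211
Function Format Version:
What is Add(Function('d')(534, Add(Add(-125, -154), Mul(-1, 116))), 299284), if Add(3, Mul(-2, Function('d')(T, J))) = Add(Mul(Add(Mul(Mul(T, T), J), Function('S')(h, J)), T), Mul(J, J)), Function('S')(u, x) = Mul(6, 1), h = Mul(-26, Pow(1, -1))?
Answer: 30074197211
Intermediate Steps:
h = -26 (h = Mul(-26, 1) = -26)
Function('S')(u, x) = 6
Function('d')(T, J) = Add(Rational(3, 2), Mul(Rational(-1, 2), Pow(J, 2)), Mul(Rational(-1, 2), T, Add(6, Mul(J, Pow(T, 2))))) (Function('d')(T, J) = Add(Rational(3, 2), Mul(Rational(-1, 2), Add(Mul(Add(Mul(Mul(T, T), J), 6), T), Mul(J, J)))) = Add(Rational(3, 2), Mul(Rational(-1, 2), Add(Mul(Add(Mul(Pow(T, 2), J), 6), T), Pow(J, 2)))) = Add(Rational(3, 2), Mul(Rational(-1, 2), Add(Mul(Add(Mul(J, Pow(T, 2)), 6), T), Pow(J, 2)))) = Add(Rational(3, 2), Mul(Rational(-1, 2), Add(Mul(Add(6, Mul(J, Pow(T, 2))), T), Pow(J, 2)))) = Add(Rational(3, 2), Mul(Rational(-1, 2), Add(Mul(T, Add(6, Mul(J, Pow(T, 2)))), Pow(J, 2)))) = Add(Rational(3, 2), Mul(Rational(-1, 2), Add(Pow(J, 2), Mul(T, Add(6, Mul(J, Pow(T, 2))))))) = Add(Rational(3, 2), Add(Mul(Rational(-1, 2), Pow(J, 2)), Mul(Rational(-1, 2), T, Add(6, Mul(J, Pow(T, 2)))))) = Add(Rational(3, 2), Mul(Rational(-1, 2), Pow(J, 2)), Mul(Rational(-1, 2), T, Add(6, Mul(J, Pow(T, 2))))))
Add(Function('d')(534, Add(Add(-125, -154), Mul(-1, 116))), 299284) = Add(Add(Rational(3, 2), Mul(-3, 534), Mul(Rational(-1, 2), Pow(Add(Add(-125, -154), Mul(-1, 116)), 2)), Mul(Rational(-1, 2), Add(Add(-125, -154), Mul(-1, 116)), Pow(534, 3))), 299284) = Add(Add(Rational(3, 2), -1602, Mul(Rational(-1, 2), Pow(Add(-279, -116), 2)), Mul(Rational(-1, 2), Add(-279, -116), 152273304)), 299284) = Add(Add(Rational(3, 2), -1602, Mul(Rational(-1, 2), Pow(-395, 2)), Mul(Rational(-1, 2), -395, 152273304)), 299284) = Add(Add(Rational(3, 2), -1602, Mul(Rational(-1, 2), 156025), 30073977540), 299284) = Add(Add(Rational(3, 2), -1602, Rational(-156025, 2), 30073977540), 299284) = Add(30073897927, 299284) = 30074197211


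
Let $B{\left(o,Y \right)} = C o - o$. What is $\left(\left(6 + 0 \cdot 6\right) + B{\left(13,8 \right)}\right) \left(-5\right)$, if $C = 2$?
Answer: $-95$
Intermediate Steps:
$B{\left(o,Y \right)} = o$ ($B{\left(o,Y \right)} = 2 o - o = o$)
$\left(\left(6 + 0 \cdot 6\right) + B{\left(13,8 \right)}\right) \left(-5\right) = \left(\left(6 + 0 \cdot 6\right) + 13\right) \left(-5\right) = \left(\left(6 + 0\right) + 13\right) \left(-5\right) = \left(6 + 13\right) \left(-5\right) = 19 \left(-5\right) = -95$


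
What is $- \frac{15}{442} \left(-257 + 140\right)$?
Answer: $\frac{135}{34} \approx 3.9706$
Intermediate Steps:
$- \frac{15}{442} \left(-257 + 140\right) = \left(-15\right) \frac{1}{442} \left(-117\right) = \left(- \frac{15}{442}\right) \left(-117\right) = \frac{135}{34}$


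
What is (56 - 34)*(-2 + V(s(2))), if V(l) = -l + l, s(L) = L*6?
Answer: -44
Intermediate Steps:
s(L) = 6*L
V(l) = 0
(56 - 34)*(-2 + V(s(2))) = (56 - 34)*(-2 + 0) = 22*(-2) = -44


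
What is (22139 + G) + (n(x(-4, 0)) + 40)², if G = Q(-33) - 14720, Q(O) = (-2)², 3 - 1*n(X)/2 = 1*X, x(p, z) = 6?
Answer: 8579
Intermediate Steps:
n(X) = 6 - 2*X
Q(O) = 4
G = -14716 (G = 4 - 14720 = -14716)
(22139 + G) + (n(x(-4, 0)) + 40)² = (22139 - 14716) + ((6 - 2*6) + 40)² = 7423 + ((6 - 12) + 40)² = 7423 + (-6 + 40)² = 7423 + 34² = 7423 + 1156 = 8579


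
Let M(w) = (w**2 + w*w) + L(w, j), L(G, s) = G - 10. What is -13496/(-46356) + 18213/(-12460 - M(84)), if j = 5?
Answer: -40388951/102933498 ≈ -0.39238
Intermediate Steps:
L(G, s) = -10 + G
M(w) = -10 + w + 2*w**2 (M(w) = (w**2 + w*w) + (-10 + w) = (w**2 + w**2) + (-10 + w) = 2*w**2 + (-10 + w) = -10 + w + 2*w**2)
-13496/(-46356) + 18213/(-12460 - M(84)) = -13496/(-46356) + 18213/(-12460 - (-10 + 84 + 2*84**2)) = -13496*(-1/46356) + 18213/(-12460 - (-10 + 84 + 2*7056)) = 3374/11589 + 18213/(-12460 - (-10 + 84 + 14112)) = 3374/11589 + 18213/(-12460 - 1*14186) = 3374/11589 + 18213/(-12460 - 14186) = 3374/11589 + 18213/(-26646) = 3374/11589 + 18213*(-1/26646) = 3374/11589 - 6071/8882 = -40388951/102933498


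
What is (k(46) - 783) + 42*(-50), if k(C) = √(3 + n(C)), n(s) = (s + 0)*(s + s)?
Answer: -2883 + 11*√35 ≈ -2817.9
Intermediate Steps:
n(s) = 2*s² (n(s) = s*(2*s) = 2*s²)
k(C) = √(3 + 2*C²)
(k(46) - 783) + 42*(-50) = (√(3 + 2*46²) - 783) + 42*(-50) = (√(3 + 2*2116) - 783) - 2100 = (√(3 + 4232) - 783) - 2100 = (√4235 - 783) - 2100 = (11*√35 - 783) - 2100 = (-783 + 11*√35) - 2100 = -2883 + 11*√35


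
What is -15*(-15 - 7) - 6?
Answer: 324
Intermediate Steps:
-15*(-15 - 7) - 6 = -15*(-22) - 6 = 330 - 6 = 324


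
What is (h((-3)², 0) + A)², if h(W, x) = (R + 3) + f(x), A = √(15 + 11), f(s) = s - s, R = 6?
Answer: (9 + √26)² ≈ 198.78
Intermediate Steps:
f(s) = 0
A = √26 ≈ 5.0990
h(W, x) = 9 (h(W, x) = (6 + 3) + 0 = 9 + 0 = 9)
(h((-3)², 0) + A)² = (9 + √26)²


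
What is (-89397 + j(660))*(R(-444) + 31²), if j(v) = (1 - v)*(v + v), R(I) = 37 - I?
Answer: -1383277434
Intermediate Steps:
j(v) = 2*v*(1 - v) (j(v) = (1 - v)*(2*v) = 2*v*(1 - v))
(-89397 + j(660))*(R(-444) + 31²) = (-89397 + 2*660*(1 - 1*660))*((37 - 1*(-444)) + 31²) = (-89397 + 2*660*(1 - 660))*((37 + 444) + 961) = (-89397 + 2*660*(-659))*(481 + 961) = (-89397 - 869880)*1442 = -959277*1442 = -1383277434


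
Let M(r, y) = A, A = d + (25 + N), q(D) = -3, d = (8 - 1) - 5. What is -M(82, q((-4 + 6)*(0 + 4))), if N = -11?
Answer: -16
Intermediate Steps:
d = 2 (d = 7 - 5 = 2)
A = 16 (A = 2 + (25 - 11) = 2 + 14 = 16)
M(r, y) = 16
-M(82, q((-4 + 6)*(0 + 4))) = -1*16 = -16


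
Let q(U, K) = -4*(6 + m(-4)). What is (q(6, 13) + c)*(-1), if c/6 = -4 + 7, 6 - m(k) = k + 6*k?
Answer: 142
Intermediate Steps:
m(k) = 6 - 7*k (m(k) = 6 - (k + 6*k) = 6 - 7*k)
q(U, K) = -160 (q(U, K) = -4*(6 + (6 - 7*(-4))) = -4*(6 + (6 + 28)) = -4*(6 + 34) = -4*40 = -160)
c = 18 (c = 6*(-4 + 7) = 6*3 = 18)
(q(6, 13) + c)*(-1) = (-160 + 18)*(-1) = -142*(-1) = 142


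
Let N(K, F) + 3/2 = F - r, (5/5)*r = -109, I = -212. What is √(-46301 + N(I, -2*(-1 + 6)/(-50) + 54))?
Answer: I*√4613930/10 ≈ 214.8*I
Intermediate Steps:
r = -109
N(K, F) = 215/2 + F (N(K, F) = -3/2 + (F - 1*(-109)) = -3/2 + (F + 109) = -3/2 + (109 + F) = 215/2 + F)
√(-46301 + N(I, -2*(-1 + 6)/(-50) + 54)) = √(-46301 + (215/2 + (-2*(-1 + 6)/(-50) + 54))) = √(-46301 + (215/2 + (-2*5*(-1/50) + 54))) = √(-46301 + (215/2 + (-10*(-1/50) + 54))) = √(-46301 + (215/2 + (⅕ + 54))) = √(-46301 + (215/2 + 271/5)) = √(-46301 + 1617/10) = √(-461393/10) = I*√4613930/10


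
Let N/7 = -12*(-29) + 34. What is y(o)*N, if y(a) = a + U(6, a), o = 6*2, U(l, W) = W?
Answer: 64176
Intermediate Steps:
N = 2674 (N = 7*(-12*(-29) + 34) = 7*(348 + 34) = 7*382 = 2674)
o = 12
y(a) = 2*a (y(a) = a + a = 2*a)
y(o)*N = (2*12)*2674 = 24*2674 = 64176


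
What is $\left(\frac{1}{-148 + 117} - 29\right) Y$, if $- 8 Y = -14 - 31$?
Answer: $- \frac{10125}{62} \approx -163.31$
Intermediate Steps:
$Y = \frac{45}{8}$ ($Y = - \frac{-14 - 31}{8} = \left(- \frac{1}{8}\right) \left(-45\right) = \frac{45}{8} \approx 5.625$)
$\left(\frac{1}{-148 + 117} - 29\right) Y = \left(\frac{1}{-148 + 117} - 29\right) \frac{45}{8} = \left(\frac{1}{-31} - 29\right) \frac{45}{8} = \left(- \frac{1}{31} - 29\right) \frac{45}{8} = \left(- \frac{900}{31}\right) \frac{45}{8} = - \frac{10125}{62}$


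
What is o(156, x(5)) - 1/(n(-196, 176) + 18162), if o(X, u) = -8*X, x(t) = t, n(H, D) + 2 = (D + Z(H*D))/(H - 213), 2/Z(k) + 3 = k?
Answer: -319779023671115/256233180738 ≈ -1248.0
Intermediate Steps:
Z(k) = 2/(-3 + k)
n(H, D) = -2 + (D + 2/(-3 + D*H))/(-213 + H) (n(H, D) = -2 + (D + 2/(-3 + H*D))/(H - 213) = -2 + (D + 2/(-3 + D*H))/(-213 + H))
o(156, x(5)) - 1/(n(-196, 176) + 18162) = -8*156 - 1/((2 + (-3 + 176*(-196))*(426 + 176 - 2*(-196)))/((-213 - 196)*(-3 + 176*(-196))) + 18162) = -1248 - 1/((2 + (-3 - 34496)*(426 + 176 + 392))/((-409)*(-3 - 34496)) + 18162) = -1248 - 1/(-1/409*(2 - 34499*994)/(-34499) + 18162) = -1248 - 1/(-1/409*(-1/34499)*(2 - 34292006) + 18162) = -1248 - 1/(-1/409*(-1/34499)*(-34292004) + 18162) = -1248 - 1/(-34292004/14110091 + 18162) = -1248 - 1/256233180738/14110091 = -1248 - 1*14110091/256233180738 = -1248 - 14110091/256233180738 = -319779023671115/256233180738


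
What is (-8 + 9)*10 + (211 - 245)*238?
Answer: -8082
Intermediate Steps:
(-8 + 9)*10 + (211 - 245)*238 = 1*10 - 34*238 = 10 - 8092 = -8082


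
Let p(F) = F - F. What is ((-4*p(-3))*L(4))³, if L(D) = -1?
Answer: 0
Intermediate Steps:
p(F) = 0
((-4*p(-3))*L(4))³ = (-4*0*(-1))³ = (0*(-1))³ = 0³ = 0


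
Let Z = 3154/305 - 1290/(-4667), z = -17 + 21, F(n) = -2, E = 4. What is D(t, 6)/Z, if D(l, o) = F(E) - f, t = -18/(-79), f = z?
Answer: -4270305/7556584 ≈ -0.56511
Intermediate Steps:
z = 4
f = 4
t = 18/79 (t = -18*(-1/79) = 18/79 ≈ 0.22785)
D(l, o) = -6 (D(l, o) = -2 - 1*4 = -2 - 4 = -6)
Z = 15113168/1423435 (Z = 3154*(1/305) - 1290*(-1/4667) = 3154/305 + 1290/4667 = 15113168/1423435 ≈ 10.617)
D(t, 6)/Z = -6/15113168/1423435 = -6*1423435/15113168 = -4270305/7556584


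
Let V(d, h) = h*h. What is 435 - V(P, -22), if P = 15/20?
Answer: -49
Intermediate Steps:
P = ¾ (P = 15*(1/20) = ¾ ≈ 0.75000)
V(d, h) = h²
435 - V(P, -22) = 435 - 1*(-22)² = 435 - 1*484 = 435 - 484 = -49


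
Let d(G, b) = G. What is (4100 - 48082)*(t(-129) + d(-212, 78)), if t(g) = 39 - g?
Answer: 1935208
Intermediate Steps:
(4100 - 48082)*(t(-129) + d(-212, 78)) = (4100 - 48082)*((39 - 1*(-129)) - 212) = -43982*((39 + 129) - 212) = -43982*(168 - 212) = -43982*(-44) = 1935208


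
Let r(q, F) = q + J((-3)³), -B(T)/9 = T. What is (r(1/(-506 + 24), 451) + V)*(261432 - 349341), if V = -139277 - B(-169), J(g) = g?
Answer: 5967056421759/482 ≈ 1.2380e+10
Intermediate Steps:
B(T) = -9*T
V = -140798 (V = -139277 - (-9)*(-169) = -139277 - 1*1521 = -139277 - 1521 = -140798)
r(q, F) = -27 + q (r(q, F) = q + (-3)³ = q - 27 = -27 + q)
(r(1/(-506 + 24), 451) + V)*(261432 - 349341) = ((-27 + 1/(-506 + 24)) - 140798)*(261432 - 349341) = ((-27 + 1/(-482)) - 140798)*(-87909) = ((-27 - 1/482) - 140798)*(-87909) = (-13015/482 - 140798)*(-87909) = -67877651/482*(-87909) = 5967056421759/482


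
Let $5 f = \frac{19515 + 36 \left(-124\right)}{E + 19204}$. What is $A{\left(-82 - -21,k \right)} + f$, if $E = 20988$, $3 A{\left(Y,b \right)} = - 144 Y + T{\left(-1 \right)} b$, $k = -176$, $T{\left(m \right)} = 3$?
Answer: $\frac{553056971}{200960} \approx 2752.1$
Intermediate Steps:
$A{\left(Y,b \right)} = b - 48 Y$ ($A{\left(Y,b \right)} = \frac{- 144 Y + 3 b}{3} = b - 48 Y$)
$f = \frac{15051}{200960}$ ($f = \frac{\left(19515 + 36 \left(-124\right)\right) \frac{1}{20988 + 19204}}{5} = \frac{\left(19515 - 4464\right) \frac{1}{40192}}{5} = \frac{15051 \cdot \frac{1}{40192}}{5} = \frac{1}{5} \cdot \frac{15051}{40192} = \frac{15051}{200960} \approx 0.074896$)
$A{\left(-82 - -21,k \right)} + f = \left(-176 - 48 \left(-82 - -21\right)\right) + \frac{15051}{200960} = \left(-176 - 48 \left(-82 + 21\right)\right) + \frac{15051}{200960} = \left(-176 - -2928\right) + \frac{15051}{200960} = \left(-176 + 2928\right) + \frac{15051}{200960} = 2752 + \frac{15051}{200960} = \frac{553056971}{200960}$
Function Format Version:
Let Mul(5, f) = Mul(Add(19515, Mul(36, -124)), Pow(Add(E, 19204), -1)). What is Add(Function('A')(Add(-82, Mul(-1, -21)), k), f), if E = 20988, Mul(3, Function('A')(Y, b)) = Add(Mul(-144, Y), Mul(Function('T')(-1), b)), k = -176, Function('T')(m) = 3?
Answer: Rational(553056971, 200960) ≈ 2752.1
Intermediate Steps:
Function('A')(Y, b) = Add(b, Mul(-48, Y)) (Function('A')(Y, b) = Mul(Rational(1, 3), Add(Mul(-144, Y), Mul(3, b))) = Add(b, Mul(-48, Y)))
f = Rational(15051, 200960) (f = Mul(Rational(1, 5), Mul(Add(19515, Mul(36, -124)), Pow(Add(20988, 19204), -1))) = Mul(Rational(1, 5), Mul(Add(19515, -4464), Pow(40192, -1))) = Mul(Rational(1, 5), Mul(15051, Rational(1, 40192))) = Mul(Rational(1, 5), Rational(15051, 40192)) = Rational(15051, 200960) ≈ 0.074896)
Add(Function('A')(Add(-82, Mul(-1, -21)), k), f) = Add(Add(-176, Mul(-48, Add(-82, Mul(-1, -21)))), Rational(15051, 200960)) = Add(Add(-176, Mul(-48, Add(-82, 21))), Rational(15051, 200960)) = Add(Add(-176, Mul(-48, -61)), Rational(15051, 200960)) = Add(Add(-176, 2928), Rational(15051, 200960)) = Add(2752, Rational(15051, 200960)) = Rational(553056971, 200960)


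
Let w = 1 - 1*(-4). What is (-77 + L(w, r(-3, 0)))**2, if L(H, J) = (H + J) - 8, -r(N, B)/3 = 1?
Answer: 6889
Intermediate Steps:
r(N, B) = -3 (r(N, B) = -3*1 = -3)
w = 5 (w = 1 + 4 = 5)
L(H, J) = -8 + H + J
(-77 + L(w, r(-3, 0)))**2 = (-77 + (-8 + 5 - 3))**2 = (-77 - 6)**2 = (-83)**2 = 6889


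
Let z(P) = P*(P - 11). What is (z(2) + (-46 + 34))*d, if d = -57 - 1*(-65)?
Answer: -240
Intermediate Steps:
z(P) = P*(-11 + P)
d = 8 (d = -57 + 65 = 8)
(z(2) + (-46 + 34))*d = (2*(-11 + 2) + (-46 + 34))*8 = (2*(-9) - 12)*8 = (-18 - 12)*8 = -30*8 = -240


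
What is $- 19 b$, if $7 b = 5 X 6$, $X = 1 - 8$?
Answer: $570$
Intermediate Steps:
$X = -7$ ($X = 1 - 8 = -7$)
$b = -30$ ($b = \frac{5 \left(-7\right) 6}{7} = \frac{\left(-35\right) 6}{7} = \frac{1}{7} \left(-210\right) = -30$)
$- 19 b = \left(-19\right) \left(-30\right) = 570$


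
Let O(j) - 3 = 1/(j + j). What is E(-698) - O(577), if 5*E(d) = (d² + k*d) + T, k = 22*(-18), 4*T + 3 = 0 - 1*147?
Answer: 440573829/2885 ≈ 1.5271e+5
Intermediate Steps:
T = -75/2 (T = -¾ + (0 - 1*147)/4 = -¾ + (0 - 147)/4 = -¾ + (¼)*(-147) = -¾ - 147/4 = -75/2 ≈ -37.500)
k = -396
E(d) = -15/2 - 396*d/5 + d²/5 (E(d) = ((d² - 396*d) - 75/2)/5 = (-75/2 + d² - 396*d)/5 = -15/2 - 396*d/5 + d²/5)
O(j) = 3 + 1/(2*j) (O(j) = 3 + 1/(j + j) = 3 + 1/(2*j))
E(-698) - O(577) = (-15/2 - 396/5*(-698) + (⅕)*(-698)²) - (3 + (½)/577) = (-15/2 + 276408/5 + (⅕)*487204) - (3 + (½)*(1/577)) = (-15/2 + 276408/5 + 487204/5) - (3 + 1/1154) = 1527149/10 - 1*3463/1154 = 1527149/10 - 3463/1154 = 440573829/2885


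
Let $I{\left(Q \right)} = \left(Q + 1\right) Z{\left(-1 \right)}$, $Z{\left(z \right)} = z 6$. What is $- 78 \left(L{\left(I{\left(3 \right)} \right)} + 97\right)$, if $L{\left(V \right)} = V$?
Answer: $-5694$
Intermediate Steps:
$Z{\left(z \right)} = 6 z$
$I{\left(Q \right)} = -6 - 6 Q$ ($I{\left(Q \right)} = \left(Q + 1\right) 6 \left(-1\right) = \left(1 + Q\right) \left(-6\right) = -6 - 6 Q$)
$- 78 \left(L{\left(I{\left(3 \right)} \right)} + 97\right) = - 78 \left(\left(-6 - 18\right) + 97\right) = - 78 \left(-24 + 97\right) = \left(-78\right) 73 = -5694$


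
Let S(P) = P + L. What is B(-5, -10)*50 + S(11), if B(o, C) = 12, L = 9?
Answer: 620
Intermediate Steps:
S(P) = 9 + P (S(P) = P + 9 = 9 + P)
B(-5, -10)*50 + S(11) = 12*50 + (9 + 11) = 600 + 20 = 620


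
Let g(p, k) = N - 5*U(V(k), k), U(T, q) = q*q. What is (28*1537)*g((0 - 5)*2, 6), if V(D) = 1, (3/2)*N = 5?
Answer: -22809080/3 ≈ -7.6030e+6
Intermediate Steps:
N = 10/3 (N = (⅔)*5 = 10/3 ≈ 3.3333)
U(T, q) = q²
g(p, k) = 10/3 - 5*k²
(28*1537)*g((0 - 5)*2, 6) = (28*1537)*(10/3 - 5*6²) = 43036*(10/3 - 5*36) = 43036*(10/3 - 180) = 43036*(-530/3) = -22809080/3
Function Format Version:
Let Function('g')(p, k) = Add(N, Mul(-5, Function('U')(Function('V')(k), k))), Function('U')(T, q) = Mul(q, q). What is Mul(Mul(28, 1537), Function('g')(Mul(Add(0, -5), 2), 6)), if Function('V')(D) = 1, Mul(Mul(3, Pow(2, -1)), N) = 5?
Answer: Rational(-22809080, 3) ≈ -7.6030e+6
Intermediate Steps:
N = Rational(10, 3) (N = Mul(Rational(2, 3), 5) = Rational(10, 3) ≈ 3.3333)
Function('U')(T, q) = Pow(q, 2)
Function('g')(p, k) = Add(Rational(10, 3), Mul(-5, Pow(k, 2)))
Mul(Mul(28, 1537), Function('g')(Mul(Add(0, -5), 2), 6)) = Mul(Mul(28, 1537), Add(Rational(10, 3), Mul(-5, Pow(6, 2)))) = Mul(43036, Add(Rational(10, 3), Mul(-5, 36))) = Mul(43036, Add(Rational(10, 3), -180)) = Mul(43036, Rational(-530, 3)) = Rational(-22809080, 3)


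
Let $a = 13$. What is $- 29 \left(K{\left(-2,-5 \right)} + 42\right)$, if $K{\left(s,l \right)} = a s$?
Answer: $-464$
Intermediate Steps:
$K{\left(s,l \right)} = 13 s$
$- 29 \left(K{\left(-2,-5 \right)} + 42\right) = - 29 \left(13 \left(-2\right) + 42\right) = - 29 \left(-26 + 42\right) = \left(-29\right) 16 = -464$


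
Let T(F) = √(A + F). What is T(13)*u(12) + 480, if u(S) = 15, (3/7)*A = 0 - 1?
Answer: 480 + 20*√6 ≈ 528.99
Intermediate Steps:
A = -7/3 (A = 7*(0 - 1)/3 = (7/3)*(-1) = -7/3 ≈ -2.3333)
T(F) = √(-7/3 + F)
T(13)*u(12) + 480 = (√(-21 + 9*13)/3)*15 + 480 = (√(-21 + 117)/3)*15 + 480 = (√96/3)*15 + 480 = ((4*√6)/3)*15 + 480 = (4*√6/3)*15 + 480 = 20*√6 + 480 = 480 + 20*√6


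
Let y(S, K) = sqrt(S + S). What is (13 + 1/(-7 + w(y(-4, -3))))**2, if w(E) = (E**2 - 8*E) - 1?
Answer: (43679*I + 86112*sqrt(2))/(256*(I + 2*sqrt(2))) ≈ 168.46 + 0.7648*I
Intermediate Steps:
y(S, K) = sqrt(2)*sqrt(S) (y(S, K) = sqrt(2*S) = sqrt(2)*sqrt(S))
w(E) = -1 + E**2 - 8*E
(13 + 1/(-7 + w(y(-4, -3))))**2 = (13 + 1/(-7 + (-1 + (sqrt(2)*sqrt(-4))**2 - 8*sqrt(2)*sqrt(-4))))**2 = (13 + 1/(-7 + (-1 + (sqrt(2)*(2*I))**2 - 8*sqrt(2)*2*I)))**2 = (13 + 1/(-7 + (-1 + (2*I*sqrt(2))**2 - 16*I*sqrt(2))))**2 = (13 + 1/(-7 + (-1 - 8 - 16*I*sqrt(2))))**2 = (13 + 1/(-7 + (-9 - 16*I*sqrt(2))))**2 = (13 + 1/(-16 - 16*I*sqrt(2)))**2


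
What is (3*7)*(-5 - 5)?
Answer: -210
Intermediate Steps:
(3*7)*(-5 - 5) = 21*(-10) = -210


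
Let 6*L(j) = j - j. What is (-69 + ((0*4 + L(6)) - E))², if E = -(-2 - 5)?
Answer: 5776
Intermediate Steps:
L(j) = 0 (L(j) = (j - j)/6 = (⅙)*0 = 0)
E = 7 (E = -1*(-7) = 7)
(-69 + ((0*4 + L(6)) - E))² = (-69 + ((0*4 + 0) - 1*7))² = (-69 + ((0 + 0) - 7))² = (-69 + (0 - 7))² = (-69 - 7)² = (-76)² = 5776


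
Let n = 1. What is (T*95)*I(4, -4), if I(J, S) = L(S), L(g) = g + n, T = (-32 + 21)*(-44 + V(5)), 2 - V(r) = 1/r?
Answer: -132297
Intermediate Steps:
V(r) = 2 - 1/r
T = 2321/5 (T = (-32 + 21)*(-44 + (2 - 1/5)) = -11*(-44 + (2 - 1*⅕)) = -11*(-44 + (2 - ⅕)) = -11*(-44 + 9/5) = -11*(-211/5) = 2321/5 ≈ 464.20)
L(g) = 1 + g (L(g) = g + 1 = 1 + g)
I(J, S) = 1 + S
(T*95)*I(4, -4) = ((2321/5)*95)*(1 - 4) = 44099*(-3) = -132297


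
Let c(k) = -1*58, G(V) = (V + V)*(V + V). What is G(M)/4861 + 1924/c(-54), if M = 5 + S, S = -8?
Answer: -4675238/140969 ≈ -33.165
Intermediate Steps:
M = -3 (M = 5 - 8 = -3)
G(V) = 4*V**2 (G(V) = (2*V)*(2*V) = 4*V**2)
c(k) = -58
G(M)/4861 + 1924/c(-54) = (4*(-3)**2)/4861 + 1924/(-58) = (4*9)*(1/4861) + 1924*(-1/58) = 36*(1/4861) - 962/29 = 36/4861 - 962/29 = -4675238/140969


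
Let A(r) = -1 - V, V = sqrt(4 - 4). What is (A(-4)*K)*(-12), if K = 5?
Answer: 60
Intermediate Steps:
V = 0 (V = sqrt(0) = 0)
A(r) = -1 (A(r) = -1 - 1*0 = -1 + 0 = -1)
(A(-4)*K)*(-12) = -1*5*(-12) = -5*(-12) = 60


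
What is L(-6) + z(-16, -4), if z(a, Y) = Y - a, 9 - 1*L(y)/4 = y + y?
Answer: 96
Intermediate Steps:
L(y) = 36 - 8*y (L(y) = 36 - 4*(y + y) = 36 - 8*y)
L(-6) + z(-16, -4) = (36 - 8*(-6)) + (-4 - 1*(-16)) = (36 + 48) + (-4 + 16) = 84 + 12 = 96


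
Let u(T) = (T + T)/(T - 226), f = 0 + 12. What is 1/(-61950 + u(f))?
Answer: -107/6628662 ≈ -1.6142e-5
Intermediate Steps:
f = 12
u(T) = 2*T/(-226 + T) (u(T) = (2*T)/(-226 + T) = 2*T/(-226 + T))
1/(-61950 + u(f)) = 1/(-61950 + 2*12/(-226 + 12)) = 1/(-61950 + 2*12/(-214)) = 1/(-61950 + 2*12*(-1/214)) = 1/(-61950 - 12/107) = 1/(-6628662/107) = -107/6628662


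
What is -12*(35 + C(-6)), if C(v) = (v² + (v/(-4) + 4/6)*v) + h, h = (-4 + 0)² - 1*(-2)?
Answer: -912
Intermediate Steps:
h = 18 (h = (-4)² + 2 = 16 + 2 = 18)
C(v) = 18 + v² + v*(⅔ - v/4) (C(v) = (v² + (v/(-4) + 4/6)*v) + 18 = (v² + (v*(-¼) + 4*(⅙))*v) + 18 = (v² + (-v/4 + ⅔)*v) + 18 = (v² + (⅔ - v/4)*v) + 18 = (v² + v*(⅔ - v/4)) + 18 = 18 + v² + v*(⅔ - v/4))
-12*(35 + C(-6)) = -12*(35 + (18 + (⅔)*(-6) + (¾)*(-6)²)) = -12*(35 + (18 - 4 + (¾)*36)) = -12*(35 + (18 - 4 + 27)) = -12*(35 + 41) = -12*76 = -912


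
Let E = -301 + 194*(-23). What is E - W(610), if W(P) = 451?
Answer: -5214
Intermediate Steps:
E = -4763 (E = -301 - 4462 = -4763)
E - W(610) = -4763 - 1*451 = -4763 - 451 = -5214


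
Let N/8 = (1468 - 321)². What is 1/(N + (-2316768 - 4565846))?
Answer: 1/3642258 ≈ 2.7456e-7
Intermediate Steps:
N = 10524872 (N = 8*(1468 - 321)² = 8*1147² = 8*1315609 = 10524872)
1/(N + (-2316768 - 4565846)) = 1/(10524872 + (-2316768 - 4565846)) = 1/(10524872 - 6882614) = 1/3642258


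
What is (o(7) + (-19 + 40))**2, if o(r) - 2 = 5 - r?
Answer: 441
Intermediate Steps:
o(r) = 7 - r (o(r) = 2 + (5 - r) = 7 - r)
(o(7) + (-19 + 40))**2 = ((7 - 1*7) + (-19 + 40))**2 = ((7 - 7) + 21)**2 = (0 + 21)**2 = 21**2 = 441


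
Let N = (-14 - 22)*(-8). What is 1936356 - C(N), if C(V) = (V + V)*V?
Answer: 1770468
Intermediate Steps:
N = 288 (N = -36*(-8) = 288)
C(V) = 2*V**2 (C(V) = (2*V)*V = 2*V**2)
1936356 - C(N) = 1936356 - 2*288**2 = 1936356 - 2*82944 = 1936356 - 1*165888 = 1936356 - 165888 = 1770468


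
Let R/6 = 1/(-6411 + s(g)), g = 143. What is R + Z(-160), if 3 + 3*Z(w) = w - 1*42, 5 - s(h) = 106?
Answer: -667489/9768 ≈ -68.334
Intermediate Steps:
s(h) = -101 (s(h) = 5 - 1*106 = 5 - 106 = -101)
R = -3/3256 (R = 6/(-6411 - 101) = 6/(-6512) = 6*(-1/6512) = -3/3256 ≈ -0.00092138)
Z(w) = -15 + w/3 (Z(w) = -1 + (w - 1*42)/3 = -1 + (w - 42)/3 = -1 + (-42 + w)/3 = -1 + (-14 + w/3) = -15 + w/3)
R + Z(-160) = -3/3256 + (-15 + (⅓)*(-160)) = -3/3256 + (-15 - 160/3) = -3/3256 - 205/3 = -667489/9768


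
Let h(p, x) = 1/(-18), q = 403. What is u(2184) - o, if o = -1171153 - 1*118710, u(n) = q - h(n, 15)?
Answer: 23224789/18 ≈ 1.2903e+6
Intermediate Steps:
h(p, x) = -1/18
u(n) = 7255/18 (u(n) = 403 - 1*(-1/18) = 403 + 1/18 = 7255/18)
o = -1289863 (o = -1171153 - 118710 = -1289863)
u(2184) - o = 7255/18 - 1*(-1289863) = 7255/18 + 1289863 = 23224789/18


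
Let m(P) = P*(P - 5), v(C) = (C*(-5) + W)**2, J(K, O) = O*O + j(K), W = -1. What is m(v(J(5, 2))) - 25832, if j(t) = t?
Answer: 4441044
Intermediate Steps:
J(K, O) = K + O**2 (J(K, O) = O*O + K = O**2 + K = K + O**2)
v(C) = (-1 - 5*C)**2 (v(C) = (C*(-5) - 1)**2 = (-5*C - 1)**2 = (-1 - 5*C)**2)
m(P) = P*(-5 + P)
m(v(J(5, 2))) - 25832 = (1 + 5*(5 + 2**2))**2*(-5 + (1 + 5*(5 + 2**2))**2) - 25832 = (1 + 5*(5 + 4))**2*(-5 + (1 + 5*(5 + 4))**2) - 25832 = (1 + 5*9)**2*(-5 + (1 + 5*9)**2) - 25832 = (1 + 45)**2*(-5 + (1 + 45)**2) - 25832 = 46**2*(-5 + 46**2) - 25832 = 2116*(-5 + 2116) - 25832 = 2116*2111 - 25832 = 4466876 - 25832 = 4441044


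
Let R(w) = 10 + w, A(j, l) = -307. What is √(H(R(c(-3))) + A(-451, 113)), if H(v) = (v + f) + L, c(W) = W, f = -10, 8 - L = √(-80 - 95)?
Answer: √(-302 - 5*I*√7) ≈ 0.3805 - 17.382*I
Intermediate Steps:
L = 8 - 5*I*√7 (L = 8 - √(-80 - 95) = 8 - √(-175) = 8 - 5*I*√7 ≈ 8.0 - 13.229*I)
H(v) = -2 + v - 5*I*√7 (H(v) = (v - 10) + (8 - 5*I*√7) = (-10 + v) + (8 - 5*I*√7) = -2 + v - 5*I*√7)
√(H(R(c(-3))) + A(-451, 113)) = √((-2 + (10 - 3) - 5*I*√7) - 307) = √((-2 + 7 - 5*I*√7) - 307) = √((5 - 5*I*√7) - 307) = √(-302 - 5*I*√7)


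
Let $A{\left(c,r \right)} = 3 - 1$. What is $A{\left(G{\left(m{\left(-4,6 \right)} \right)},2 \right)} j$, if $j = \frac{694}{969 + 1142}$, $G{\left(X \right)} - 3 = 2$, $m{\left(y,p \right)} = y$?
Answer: $\frac{1388}{2111} \approx 0.65751$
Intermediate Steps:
$G{\left(X \right)} = 5$ ($G{\left(X \right)} = 3 + 2 = 5$)
$A{\left(c,r \right)} = 2$
$j = \frac{694}{2111} \approx 0.32875$
$A{\left(G{\left(m{\left(-4,6 \right)} \right)},2 \right)} j = 2 \cdot \frac{694}{2111} = \frac{1388}{2111}$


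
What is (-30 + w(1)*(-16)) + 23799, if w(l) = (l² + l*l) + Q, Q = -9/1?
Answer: 23881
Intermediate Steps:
Q = -9 (Q = -9*1 = -9)
w(l) = -9 + 2*l² (w(l) = (l² + l*l) - 9 = (l² + l²) - 9 = 2*l² - 9 = -9 + 2*l²)
(-30 + w(1)*(-16)) + 23799 = (-30 + (-9 + 2*1²)*(-16)) + 23799 = (-30 + (-9 + 2*1)*(-16)) + 23799 = (-30 + (-9 + 2)*(-16)) + 23799 = (-30 - 7*(-16)) + 23799 = (-30 + 112) + 23799 = 82 + 23799 = 23881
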